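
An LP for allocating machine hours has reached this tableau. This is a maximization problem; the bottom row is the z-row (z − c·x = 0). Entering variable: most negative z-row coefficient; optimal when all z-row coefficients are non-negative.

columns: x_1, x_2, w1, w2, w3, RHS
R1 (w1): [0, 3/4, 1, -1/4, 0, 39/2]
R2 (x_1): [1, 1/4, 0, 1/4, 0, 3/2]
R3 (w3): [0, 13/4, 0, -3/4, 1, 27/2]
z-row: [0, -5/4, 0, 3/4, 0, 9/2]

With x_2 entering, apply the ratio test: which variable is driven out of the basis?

Column x_2 entries and ratios — w1: (39/2)/(3/4) = 26; x_1: (3/2)/(1/4) = 6; w3: (27/2)/(13/4) = 54/13.
Smallest ratio is 54/13 in the row of w3, so w3 leaves.

w3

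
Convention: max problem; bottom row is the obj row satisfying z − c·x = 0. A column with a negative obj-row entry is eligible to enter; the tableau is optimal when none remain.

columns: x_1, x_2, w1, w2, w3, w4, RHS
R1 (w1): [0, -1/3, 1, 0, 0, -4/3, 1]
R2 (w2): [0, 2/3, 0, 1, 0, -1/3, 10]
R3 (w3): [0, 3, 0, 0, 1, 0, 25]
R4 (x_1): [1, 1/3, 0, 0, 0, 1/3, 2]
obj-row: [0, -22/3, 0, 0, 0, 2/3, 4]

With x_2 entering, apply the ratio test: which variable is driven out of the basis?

Column x_2 entries and ratios — w1: -1/3 ≤ 0, skip; w2: 10/(2/3) = 15; w3: 25/3 = 25/3; x_1: 2/(1/3) = 6.
Smallest ratio is 6 in the row of x_1, so x_1 leaves.

x_1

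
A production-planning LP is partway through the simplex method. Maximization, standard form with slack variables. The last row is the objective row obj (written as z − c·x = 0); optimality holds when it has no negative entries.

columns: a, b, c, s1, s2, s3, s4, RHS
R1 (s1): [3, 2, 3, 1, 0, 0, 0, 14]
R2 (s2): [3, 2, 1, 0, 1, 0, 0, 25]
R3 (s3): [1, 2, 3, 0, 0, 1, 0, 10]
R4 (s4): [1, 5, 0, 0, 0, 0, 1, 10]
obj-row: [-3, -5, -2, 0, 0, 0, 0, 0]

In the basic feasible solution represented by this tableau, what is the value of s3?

s3 is basic (row 3); its value is the RHS of that row, 10.

10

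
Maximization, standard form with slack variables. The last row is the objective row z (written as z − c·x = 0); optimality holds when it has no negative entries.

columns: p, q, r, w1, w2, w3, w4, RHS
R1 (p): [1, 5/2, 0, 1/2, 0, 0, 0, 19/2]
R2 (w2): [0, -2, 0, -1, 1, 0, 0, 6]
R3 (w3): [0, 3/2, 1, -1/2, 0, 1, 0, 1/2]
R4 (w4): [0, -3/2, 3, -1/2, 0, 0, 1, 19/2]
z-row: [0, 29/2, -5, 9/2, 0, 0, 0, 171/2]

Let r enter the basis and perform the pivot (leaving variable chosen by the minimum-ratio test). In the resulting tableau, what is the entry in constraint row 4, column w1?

Ratio test on column r — row 1: entry 0 ≤ 0; row 2: entry 0 ≤ 0; row 3: (1/2)/1 = 1/2; row 4: (19/2)/3 = 19/6. Minimum is 1/2 at row 3 (w3 leaves); pivot element 1.
Divide row 3 by 1; eliminate column r from the other rows.
Row 4 update in column w1: -1/2 − 3·(-1/2) = 1.

1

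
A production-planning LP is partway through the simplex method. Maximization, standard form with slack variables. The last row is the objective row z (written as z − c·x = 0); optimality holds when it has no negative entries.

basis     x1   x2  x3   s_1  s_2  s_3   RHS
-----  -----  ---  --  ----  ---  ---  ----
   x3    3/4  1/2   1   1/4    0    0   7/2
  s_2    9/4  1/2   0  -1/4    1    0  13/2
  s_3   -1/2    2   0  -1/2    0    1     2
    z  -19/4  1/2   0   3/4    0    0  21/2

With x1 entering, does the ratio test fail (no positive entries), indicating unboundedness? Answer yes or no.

no

Column x1 has positive entries in row(s) 1, 2, so the ratio test bounds it — not unbounded.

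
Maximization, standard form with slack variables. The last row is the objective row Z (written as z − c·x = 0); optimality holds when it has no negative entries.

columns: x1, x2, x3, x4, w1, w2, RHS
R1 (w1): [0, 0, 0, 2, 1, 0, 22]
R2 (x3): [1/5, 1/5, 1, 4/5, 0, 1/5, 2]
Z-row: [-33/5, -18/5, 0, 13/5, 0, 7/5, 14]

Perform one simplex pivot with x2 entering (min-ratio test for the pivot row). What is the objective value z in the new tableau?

50

Ratio test on column x2 — row 1: entry 0 ≤ 0; row 2: 2/(1/5) = 10. Minimum is 10 at row 2 (x3 leaves); pivot element 1/5.
Pivot on row 2; the Z-row RHS becomes 14 − (-18/5)·10 = 50.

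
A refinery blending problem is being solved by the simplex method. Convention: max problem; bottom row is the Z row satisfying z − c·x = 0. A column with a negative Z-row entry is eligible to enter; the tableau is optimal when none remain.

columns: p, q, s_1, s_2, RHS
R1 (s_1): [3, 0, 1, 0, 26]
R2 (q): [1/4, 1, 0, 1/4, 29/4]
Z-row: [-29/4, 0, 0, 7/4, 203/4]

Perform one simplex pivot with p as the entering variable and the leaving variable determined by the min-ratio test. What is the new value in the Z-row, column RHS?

Ratio test on column p — row 1: 26/3 = 26/3; row 2: (29/4)/(1/4) = 29. Minimum is 26/3 at row 1 (s_1 leaves); pivot element 3.
Divide row 1 by 3; eliminate column p from the other rows.
Z-row update in column RHS: 203/4 − (-29/4)·(26/3) = 1363/12.

1363/12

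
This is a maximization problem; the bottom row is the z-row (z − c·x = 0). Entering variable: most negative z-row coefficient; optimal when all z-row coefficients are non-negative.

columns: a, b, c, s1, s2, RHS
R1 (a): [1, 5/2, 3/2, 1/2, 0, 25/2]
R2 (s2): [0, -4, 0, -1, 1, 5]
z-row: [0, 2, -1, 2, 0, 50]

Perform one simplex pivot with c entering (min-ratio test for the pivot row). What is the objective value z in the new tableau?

175/3

Ratio test on column c — row 1: (25/2)/(3/2) = 25/3; row 2: entry 0 ≤ 0. Minimum is 25/3 at row 1 (a leaves); pivot element 3/2.
Pivot on row 1; the z-row RHS becomes 50 − (-1)·(25/3) = 175/3.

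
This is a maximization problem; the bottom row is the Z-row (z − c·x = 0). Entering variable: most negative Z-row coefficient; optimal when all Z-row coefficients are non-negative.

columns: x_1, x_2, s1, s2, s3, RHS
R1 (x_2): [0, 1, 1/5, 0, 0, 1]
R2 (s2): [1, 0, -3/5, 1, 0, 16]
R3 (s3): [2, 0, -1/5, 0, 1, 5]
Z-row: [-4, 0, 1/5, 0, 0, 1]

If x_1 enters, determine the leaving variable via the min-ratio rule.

Column x_1 entries and ratios — x_2: 0 ≤ 0, skip; s2: 16/1 = 16; s3: 5/2 = 5/2.
Smallest ratio is 5/2 in the row of s3, so s3 leaves.

s3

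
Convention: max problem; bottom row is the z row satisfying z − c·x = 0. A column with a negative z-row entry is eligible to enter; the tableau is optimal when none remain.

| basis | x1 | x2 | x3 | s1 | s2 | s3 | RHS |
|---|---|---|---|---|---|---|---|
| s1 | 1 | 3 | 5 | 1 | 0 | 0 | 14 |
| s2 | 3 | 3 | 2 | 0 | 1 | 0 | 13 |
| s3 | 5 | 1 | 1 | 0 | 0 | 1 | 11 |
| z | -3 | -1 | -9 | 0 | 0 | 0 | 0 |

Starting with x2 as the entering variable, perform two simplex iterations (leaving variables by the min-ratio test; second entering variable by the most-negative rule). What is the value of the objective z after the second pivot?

64/9

Ratio test on column x2 — row 1: 14/3 = 14/3; row 2: 13/3 = 13/3; row 3: 11/1 = 11. Minimum is 13/3 at row 2 (s2 leaves); pivot element 3.
Pivot on row 2; the z-row RHS becomes 0 − (-1)·(13/3) = 13/3.
Next entering variable (most negative z-row entry -25/3): x3.
Ratio test on column x3 — row 1: 1/3 = 1/3; row 2: (13/3)/(2/3) = 13/2; row 3: (20/3)/(1/3) = 20. Minimum is 1/3 at row 1 (s1 leaves); pivot element 3.
After the second pivot the z-row RHS is 13/3 − (-25/3)·(1/3) = 64/9.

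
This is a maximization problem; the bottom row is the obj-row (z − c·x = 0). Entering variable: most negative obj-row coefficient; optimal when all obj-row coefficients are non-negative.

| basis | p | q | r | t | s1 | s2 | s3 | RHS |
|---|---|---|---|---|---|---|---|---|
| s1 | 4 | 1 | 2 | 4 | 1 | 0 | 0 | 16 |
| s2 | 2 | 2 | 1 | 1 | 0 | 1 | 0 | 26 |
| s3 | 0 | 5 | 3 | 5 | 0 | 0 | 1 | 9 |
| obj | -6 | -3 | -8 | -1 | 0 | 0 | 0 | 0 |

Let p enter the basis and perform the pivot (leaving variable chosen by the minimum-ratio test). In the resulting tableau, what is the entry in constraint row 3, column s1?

Ratio test on column p — row 1: 16/4 = 4; row 2: 26/2 = 13; row 3: entry 0 ≤ 0. Minimum is 4 at row 1 (s1 leaves); pivot element 4.
Divide row 1 by 4; eliminate column p from the other rows.
Row 3 update in column s1: 0 − 0·(1/4) = 0.

0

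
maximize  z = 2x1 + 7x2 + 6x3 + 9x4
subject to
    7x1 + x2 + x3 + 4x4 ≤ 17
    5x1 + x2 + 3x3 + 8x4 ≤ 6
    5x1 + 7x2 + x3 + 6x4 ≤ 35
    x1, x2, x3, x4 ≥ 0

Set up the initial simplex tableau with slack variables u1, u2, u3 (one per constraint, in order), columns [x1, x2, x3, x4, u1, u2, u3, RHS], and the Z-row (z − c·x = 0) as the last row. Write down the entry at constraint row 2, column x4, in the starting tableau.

8

Constraint 2 has coefficient 8 on x4.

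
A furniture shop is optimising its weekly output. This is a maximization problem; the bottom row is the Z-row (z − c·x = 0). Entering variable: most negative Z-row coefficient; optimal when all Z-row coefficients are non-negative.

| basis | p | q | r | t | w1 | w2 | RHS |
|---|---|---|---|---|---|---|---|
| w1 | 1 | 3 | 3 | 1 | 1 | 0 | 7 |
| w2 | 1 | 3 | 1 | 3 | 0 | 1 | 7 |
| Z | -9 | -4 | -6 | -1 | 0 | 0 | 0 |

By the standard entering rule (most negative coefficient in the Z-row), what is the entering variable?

p

Negative Z-row entries: p: -9, q: -4, r: -6, t: -1.
The most negative is -9 in column p, so p enters.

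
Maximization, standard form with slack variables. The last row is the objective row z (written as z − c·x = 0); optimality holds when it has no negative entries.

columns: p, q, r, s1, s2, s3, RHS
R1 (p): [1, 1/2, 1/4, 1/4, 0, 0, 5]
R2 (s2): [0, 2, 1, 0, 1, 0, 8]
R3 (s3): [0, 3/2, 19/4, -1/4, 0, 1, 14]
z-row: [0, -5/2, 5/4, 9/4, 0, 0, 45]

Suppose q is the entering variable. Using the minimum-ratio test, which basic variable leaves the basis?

Column q entries and ratios — p: 5/(1/2) = 10; s2: 8/2 = 4; s3: 14/(3/2) = 28/3.
Smallest ratio is 4 in the row of s2, so s2 leaves.

s2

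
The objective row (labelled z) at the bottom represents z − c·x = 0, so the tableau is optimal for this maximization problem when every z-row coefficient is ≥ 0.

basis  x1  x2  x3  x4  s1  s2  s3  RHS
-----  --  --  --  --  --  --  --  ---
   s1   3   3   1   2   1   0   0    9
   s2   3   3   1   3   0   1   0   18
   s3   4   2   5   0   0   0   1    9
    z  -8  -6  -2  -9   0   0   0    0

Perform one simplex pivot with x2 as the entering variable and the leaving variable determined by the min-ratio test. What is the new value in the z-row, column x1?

-2

Ratio test on column x2 — row 1: 9/3 = 3; row 2: 18/3 = 6; row 3: 9/2 = 9/2. Minimum is 3 at row 1 (s1 leaves); pivot element 3.
Divide row 1 by 3; eliminate column x2 from the other rows.
z-row update in column x1: -8 − (-6)·1 = -2.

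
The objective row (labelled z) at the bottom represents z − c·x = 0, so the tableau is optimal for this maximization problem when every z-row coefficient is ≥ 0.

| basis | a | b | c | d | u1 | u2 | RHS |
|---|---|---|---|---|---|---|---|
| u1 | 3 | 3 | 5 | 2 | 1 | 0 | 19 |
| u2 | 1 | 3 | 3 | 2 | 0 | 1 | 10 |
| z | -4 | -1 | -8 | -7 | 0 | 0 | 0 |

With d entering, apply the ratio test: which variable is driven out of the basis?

u2

Column d entries and ratios — u1: 19/2 = 19/2; u2: 10/2 = 5.
Smallest ratio is 5 in the row of u2, so u2 leaves.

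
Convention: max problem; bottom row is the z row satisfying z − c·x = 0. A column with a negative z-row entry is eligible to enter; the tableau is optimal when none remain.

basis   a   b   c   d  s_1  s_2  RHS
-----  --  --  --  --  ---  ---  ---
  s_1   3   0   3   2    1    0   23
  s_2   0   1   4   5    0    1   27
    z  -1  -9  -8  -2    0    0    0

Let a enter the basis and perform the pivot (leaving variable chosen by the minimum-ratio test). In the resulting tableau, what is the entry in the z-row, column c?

Ratio test on column a — row 1: 23/3 = 23/3; row 2: entry 0 ≤ 0. Minimum is 23/3 at row 1 (s_1 leaves); pivot element 3.
Divide row 1 by 3; eliminate column a from the other rows.
z-row update in column c: -8 − (-1)·1 = -7.

-7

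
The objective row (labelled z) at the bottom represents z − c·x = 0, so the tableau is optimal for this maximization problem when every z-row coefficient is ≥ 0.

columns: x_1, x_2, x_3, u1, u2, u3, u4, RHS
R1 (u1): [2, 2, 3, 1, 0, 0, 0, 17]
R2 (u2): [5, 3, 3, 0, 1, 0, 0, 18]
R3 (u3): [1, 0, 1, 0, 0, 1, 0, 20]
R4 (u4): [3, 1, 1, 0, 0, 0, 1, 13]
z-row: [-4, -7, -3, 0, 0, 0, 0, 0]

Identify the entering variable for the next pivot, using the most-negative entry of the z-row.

Negative z-row entries: x_1: -4, x_2: -7, x_3: -3.
The most negative is -7 in column x_2, so x_2 enters.

x_2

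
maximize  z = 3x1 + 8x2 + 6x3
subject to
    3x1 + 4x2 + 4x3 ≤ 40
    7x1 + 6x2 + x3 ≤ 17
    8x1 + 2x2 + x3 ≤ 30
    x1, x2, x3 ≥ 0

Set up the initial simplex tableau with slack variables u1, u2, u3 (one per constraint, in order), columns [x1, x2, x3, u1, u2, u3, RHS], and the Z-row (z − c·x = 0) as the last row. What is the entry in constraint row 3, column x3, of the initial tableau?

1

Constraint 3 has coefficient 1 on x3.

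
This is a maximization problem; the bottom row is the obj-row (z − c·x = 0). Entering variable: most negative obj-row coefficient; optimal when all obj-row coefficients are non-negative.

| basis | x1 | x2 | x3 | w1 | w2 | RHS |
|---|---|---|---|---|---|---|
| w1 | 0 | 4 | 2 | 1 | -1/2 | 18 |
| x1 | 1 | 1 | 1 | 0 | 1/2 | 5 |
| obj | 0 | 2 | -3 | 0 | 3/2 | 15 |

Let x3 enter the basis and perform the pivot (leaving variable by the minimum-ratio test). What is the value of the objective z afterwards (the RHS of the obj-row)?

30

Ratio test on column x3 — row 1: 18/2 = 9; row 2: 5/1 = 5. Minimum is 5 at row 2 (x1 leaves); pivot element 1.
Pivot on row 2; the obj-row RHS becomes 15 − (-3)·5 = 30.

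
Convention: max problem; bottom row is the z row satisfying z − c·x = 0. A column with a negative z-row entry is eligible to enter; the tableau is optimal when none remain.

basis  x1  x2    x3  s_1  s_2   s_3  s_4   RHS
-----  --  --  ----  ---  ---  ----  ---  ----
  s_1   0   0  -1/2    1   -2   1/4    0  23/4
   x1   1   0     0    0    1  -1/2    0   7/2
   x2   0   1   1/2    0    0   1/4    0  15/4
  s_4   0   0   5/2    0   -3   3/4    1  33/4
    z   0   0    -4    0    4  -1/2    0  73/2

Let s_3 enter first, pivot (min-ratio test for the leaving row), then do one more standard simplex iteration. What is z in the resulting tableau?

497/10

Ratio test on column s_3 — row 1: (23/4)/(1/4) = 23; row 2: entry -1/2 ≤ 0; row 3: (15/4)/(1/4) = 15; row 4: (33/4)/(3/4) = 11. Minimum is 11 at row 4 (s_4 leaves); pivot element 3/4.
Pivot on row 4; the z-row RHS becomes 73/2 − (-1/2)·11 = 42.
Next entering variable (most negative z-row entry -7/3): x3.
Ratio test on column x3 — row 1: entry -4/3 ≤ 0; row 2: 9/(5/3) = 27/5; row 3: entry -1/3 ≤ 0; row 4: 11/(10/3) = 33/10. Minimum is 33/10 at row 4 (s_3 leaves); pivot element 10/3.
After the second pivot the z-row RHS is 42 − (-7/3)·(33/10) = 497/10.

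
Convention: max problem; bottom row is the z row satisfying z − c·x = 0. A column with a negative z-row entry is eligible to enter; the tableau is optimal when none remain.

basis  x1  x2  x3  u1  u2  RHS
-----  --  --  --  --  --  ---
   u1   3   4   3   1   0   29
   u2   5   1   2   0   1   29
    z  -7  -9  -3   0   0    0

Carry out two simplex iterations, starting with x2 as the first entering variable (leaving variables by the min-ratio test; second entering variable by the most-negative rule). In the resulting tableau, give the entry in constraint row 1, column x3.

Ratio test on column x2 — row 1: 29/4 = 29/4; row 2: 29/1 = 29. Minimum is 29/4 at row 1 (u1 leaves); pivot element 4.
Divide row 1 by 4; eliminate column x2 from the other rows.
Second iteration: most negative z-row entry is -1/4 in column x1, so x1 enters.
Ratio test on column x1 — row 1: (29/4)/(3/4) = 29/3; row 2: (87/4)/(17/4) = 87/17. Minimum is 87/17 at row 2 (u2 leaves); pivot element 17/4.
Divide row 2 by 17/4; eliminate column x1 from the other rows.
After both pivots, the entry at constraint row 1, column x3 is 9/17.

9/17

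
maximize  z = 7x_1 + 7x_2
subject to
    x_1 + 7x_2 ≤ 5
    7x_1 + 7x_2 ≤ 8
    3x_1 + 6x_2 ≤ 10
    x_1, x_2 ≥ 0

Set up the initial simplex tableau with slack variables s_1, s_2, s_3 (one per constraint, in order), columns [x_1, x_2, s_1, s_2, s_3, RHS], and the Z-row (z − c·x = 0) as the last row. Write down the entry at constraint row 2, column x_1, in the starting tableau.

7

Constraint 2 has coefficient 7 on x_1.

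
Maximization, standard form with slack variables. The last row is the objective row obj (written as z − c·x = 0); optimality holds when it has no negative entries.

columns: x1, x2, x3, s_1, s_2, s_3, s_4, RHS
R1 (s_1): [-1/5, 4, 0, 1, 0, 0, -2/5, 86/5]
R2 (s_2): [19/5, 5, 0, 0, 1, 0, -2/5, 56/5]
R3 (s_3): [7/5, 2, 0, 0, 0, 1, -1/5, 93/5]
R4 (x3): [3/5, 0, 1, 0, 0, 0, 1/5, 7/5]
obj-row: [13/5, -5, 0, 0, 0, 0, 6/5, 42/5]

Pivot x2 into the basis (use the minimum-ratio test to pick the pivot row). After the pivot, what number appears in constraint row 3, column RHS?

353/25

Ratio test on column x2 — row 1: (86/5)/4 = 43/10; row 2: (56/5)/5 = 56/25; row 3: (93/5)/2 = 93/10; row 4: entry 0 ≤ 0. Minimum is 56/25 at row 2 (s_2 leaves); pivot element 5.
Divide row 2 by 5; eliminate column x2 from the other rows.
Row 3 update in column RHS: 93/5 − 2·(56/25) = 353/25.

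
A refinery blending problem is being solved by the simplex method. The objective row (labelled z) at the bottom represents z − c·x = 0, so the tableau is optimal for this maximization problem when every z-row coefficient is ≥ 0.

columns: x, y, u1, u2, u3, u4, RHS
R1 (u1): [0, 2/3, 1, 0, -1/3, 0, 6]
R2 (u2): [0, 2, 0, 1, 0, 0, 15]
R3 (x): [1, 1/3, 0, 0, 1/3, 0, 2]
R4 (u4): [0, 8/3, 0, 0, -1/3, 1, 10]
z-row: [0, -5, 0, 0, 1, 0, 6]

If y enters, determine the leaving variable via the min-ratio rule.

Column y entries and ratios — u1: 6/(2/3) = 9; u2: 15/2 = 15/2; x: 2/(1/3) = 6; u4: 10/(8/3) = 15/4.
Smallest ratio is 15/4 in the row of u4, so u4 leaves.

u4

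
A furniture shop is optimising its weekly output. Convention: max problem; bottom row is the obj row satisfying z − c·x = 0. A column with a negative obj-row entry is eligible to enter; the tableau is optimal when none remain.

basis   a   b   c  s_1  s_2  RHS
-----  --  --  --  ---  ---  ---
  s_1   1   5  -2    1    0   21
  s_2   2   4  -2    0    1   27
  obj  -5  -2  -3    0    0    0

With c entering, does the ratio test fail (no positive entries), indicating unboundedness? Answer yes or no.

yes

Every constraint-row entry in column c is ≤ 0, so increasing c is unbounded.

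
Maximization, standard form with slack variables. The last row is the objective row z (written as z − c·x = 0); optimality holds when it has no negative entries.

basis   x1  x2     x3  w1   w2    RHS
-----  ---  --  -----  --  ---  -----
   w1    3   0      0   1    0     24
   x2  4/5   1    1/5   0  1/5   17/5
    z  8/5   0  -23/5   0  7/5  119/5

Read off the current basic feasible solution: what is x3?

x3 is not in the basis, so in the current basic feasible solution x3 = 0.

0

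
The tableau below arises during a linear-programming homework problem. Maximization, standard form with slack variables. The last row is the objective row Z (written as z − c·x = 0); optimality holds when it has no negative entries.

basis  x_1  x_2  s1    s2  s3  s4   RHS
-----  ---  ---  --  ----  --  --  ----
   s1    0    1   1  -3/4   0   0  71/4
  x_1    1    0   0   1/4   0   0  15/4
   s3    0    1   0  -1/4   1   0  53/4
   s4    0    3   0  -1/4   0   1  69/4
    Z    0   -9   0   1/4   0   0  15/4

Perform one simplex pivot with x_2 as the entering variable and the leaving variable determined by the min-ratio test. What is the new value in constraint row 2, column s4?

0

Ratio test on column x_2 — row 1: (71/4)/1 = 71/4; row 2: entry 0 ≤ 0; row 3: (53/4)/1 = 53/4; row 4: (69/4)/3 = 23/4. Minimum is 23/4 at row 4 (s4 leaves); pivot element 3.
Divide row 4 by 3; eliminate column x_2 from the other rows.
Row 2 update in column s4: 0 − 0·(1/3) = 0.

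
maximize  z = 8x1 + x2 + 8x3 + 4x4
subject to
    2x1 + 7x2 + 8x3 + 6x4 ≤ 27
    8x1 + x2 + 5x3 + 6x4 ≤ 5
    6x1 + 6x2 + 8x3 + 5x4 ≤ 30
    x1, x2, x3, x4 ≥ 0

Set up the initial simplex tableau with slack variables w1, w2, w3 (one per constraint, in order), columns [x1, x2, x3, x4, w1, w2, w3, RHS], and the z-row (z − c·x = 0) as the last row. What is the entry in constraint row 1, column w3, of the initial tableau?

Slack w3 belongs to constraint 3; its column is the unit vector e_3, so the entry in row 1 is 0.

0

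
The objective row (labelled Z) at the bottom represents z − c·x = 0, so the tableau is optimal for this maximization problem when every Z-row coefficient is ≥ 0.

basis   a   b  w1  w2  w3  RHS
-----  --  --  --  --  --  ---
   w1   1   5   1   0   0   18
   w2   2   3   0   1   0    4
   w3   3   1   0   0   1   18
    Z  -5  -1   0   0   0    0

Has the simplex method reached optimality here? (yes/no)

no

The Z-row has a negative entry -5 in column a, so it is not optimal.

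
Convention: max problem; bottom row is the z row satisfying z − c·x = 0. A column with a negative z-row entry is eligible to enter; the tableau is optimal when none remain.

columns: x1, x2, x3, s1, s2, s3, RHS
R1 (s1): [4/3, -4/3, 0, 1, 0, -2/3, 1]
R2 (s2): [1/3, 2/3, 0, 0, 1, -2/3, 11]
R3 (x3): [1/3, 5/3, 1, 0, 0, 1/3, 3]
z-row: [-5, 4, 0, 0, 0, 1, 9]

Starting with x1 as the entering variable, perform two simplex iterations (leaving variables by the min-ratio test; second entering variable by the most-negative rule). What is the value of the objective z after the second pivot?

Ratio test on column x1 — row 1: 1/(4/3) = 3/4; row 2: 11/(1/3) = 33; row 3: 3/(1/3) = 9. Minimum is 3/4 at row 1 (s1 leaves); pivot element 4/3.
Pivot on row 1; the z-row RHS becomes 9 − (-5)·(3/4) = 51/4.
Next entering variable (most negative z-row entry -3/2): s3.
Ratio test on column s3 — row 1: entry -1/2 ≤ 0; row 2: entry -1/2 ≤ 0; row 3: (11/4)/(1/2) = 11/2. Minimum is 11/2 at row 3 (x3 leaves); pivot element 1/2.
After the second pivot the z-row RHS is 51/4 − (-3/2)·(11/2) = 21.

21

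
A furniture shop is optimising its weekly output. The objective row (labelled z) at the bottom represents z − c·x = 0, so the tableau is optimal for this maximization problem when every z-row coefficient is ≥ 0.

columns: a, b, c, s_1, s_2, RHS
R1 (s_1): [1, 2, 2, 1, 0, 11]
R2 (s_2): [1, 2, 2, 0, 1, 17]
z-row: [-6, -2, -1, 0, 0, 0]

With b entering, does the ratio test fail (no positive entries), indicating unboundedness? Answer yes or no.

no

Column b has positive entries in row(s) 1, 2, so the ratio test bounds it — not unbounded.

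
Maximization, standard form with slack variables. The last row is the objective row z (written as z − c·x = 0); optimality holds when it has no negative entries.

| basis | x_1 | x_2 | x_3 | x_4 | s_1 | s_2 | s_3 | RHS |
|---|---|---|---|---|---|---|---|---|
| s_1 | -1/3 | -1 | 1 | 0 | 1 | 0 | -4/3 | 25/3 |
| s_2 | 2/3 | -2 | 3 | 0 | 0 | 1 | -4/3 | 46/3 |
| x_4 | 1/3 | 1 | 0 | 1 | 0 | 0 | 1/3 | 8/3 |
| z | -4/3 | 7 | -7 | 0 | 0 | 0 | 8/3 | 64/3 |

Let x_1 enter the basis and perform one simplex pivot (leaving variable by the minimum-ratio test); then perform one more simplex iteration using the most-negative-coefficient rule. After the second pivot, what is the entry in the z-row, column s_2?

7/3

Ratio test on column x_1 — row 1: entry -1/3 ≤ 0; row 2: (46/3)/(2/3) = 23; row 3: (8/3)/(1/3) = 8. Minimum is 8 at row 3 (x_4 leaves); pivot element 1/3.
Divide row 3 by 1/3; eliminate column x_1 from the other rows.
Second iteration: most negative z-row entry is -7 in column x_3, so x_3 enters.
Ratio test on column x_3 — row 1: 11/1 = 11; row 2: 10/3 = 10/3; row 3: entry 0 ≤ 0. Minimum is 10/3 at row 2 (s_2 leaves); pivot element 3.
Divide row 2 by 3; eliminate column x_3 from the other rows.
After both pivots, the entry at the z-row, column s_2 is 7/3.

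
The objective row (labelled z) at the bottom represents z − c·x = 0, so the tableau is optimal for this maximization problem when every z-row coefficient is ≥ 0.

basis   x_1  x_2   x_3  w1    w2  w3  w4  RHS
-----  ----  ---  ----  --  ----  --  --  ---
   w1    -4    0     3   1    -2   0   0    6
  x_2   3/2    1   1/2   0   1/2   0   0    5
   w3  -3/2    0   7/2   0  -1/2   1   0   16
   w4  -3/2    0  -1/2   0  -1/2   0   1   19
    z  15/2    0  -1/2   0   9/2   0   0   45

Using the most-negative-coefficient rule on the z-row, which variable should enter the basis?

x_3

Negative z-row entries: x_3: -1/2.
The most negative is -1/2 in column x_3, so x_3 enters.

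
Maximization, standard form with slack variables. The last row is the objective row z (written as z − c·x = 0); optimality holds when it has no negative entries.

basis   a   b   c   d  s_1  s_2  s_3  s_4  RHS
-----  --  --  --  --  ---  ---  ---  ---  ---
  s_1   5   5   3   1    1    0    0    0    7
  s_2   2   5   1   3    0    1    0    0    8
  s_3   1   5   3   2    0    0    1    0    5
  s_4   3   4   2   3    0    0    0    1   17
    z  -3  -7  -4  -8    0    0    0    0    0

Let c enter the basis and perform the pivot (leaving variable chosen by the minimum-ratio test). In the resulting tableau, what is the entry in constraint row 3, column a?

1/3

Ratio test on column c — row 1: 7/3 = 7/3; row 2: 8/1 = 8; row 3: 5/3 = 5/3; row 4: 17/2 = 17/2. Minimum is 5/3 at row 3 (s_3 leaves); pivot element 3.
Divide row 3 by 3; eliminate column c from the other rows.
In the new row 3, the a entry is the old entry divided by the pivot: 1/3 = 1/3.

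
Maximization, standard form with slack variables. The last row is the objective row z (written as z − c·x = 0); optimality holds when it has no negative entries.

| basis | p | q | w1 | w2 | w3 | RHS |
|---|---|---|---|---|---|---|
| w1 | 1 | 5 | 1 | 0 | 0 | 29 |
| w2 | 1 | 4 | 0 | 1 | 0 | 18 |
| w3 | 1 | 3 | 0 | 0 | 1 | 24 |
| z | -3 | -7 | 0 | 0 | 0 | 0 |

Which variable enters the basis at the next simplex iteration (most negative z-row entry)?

Negative z-row entries: p: -3, q: -7.
The most negative is -7 in column q, so q enters.

q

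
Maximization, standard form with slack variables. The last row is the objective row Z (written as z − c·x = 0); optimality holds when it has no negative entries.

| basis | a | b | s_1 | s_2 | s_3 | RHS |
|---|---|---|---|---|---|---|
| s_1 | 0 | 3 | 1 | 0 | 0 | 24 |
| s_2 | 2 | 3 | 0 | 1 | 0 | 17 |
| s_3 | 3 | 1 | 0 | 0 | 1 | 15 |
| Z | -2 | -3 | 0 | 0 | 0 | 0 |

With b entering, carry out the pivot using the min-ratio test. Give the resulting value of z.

Ratio test on column b — row 1: 24/3 = 8; row 2: 17/3 = 17/3; row 3: 15/1 = 15. Minimum is 17/3 at row 2 (s_2 leaves); pivot element 3.
Pivot on row 2; the Z-row RHS becomes 0 − (-3)·(17/3) = 17.

17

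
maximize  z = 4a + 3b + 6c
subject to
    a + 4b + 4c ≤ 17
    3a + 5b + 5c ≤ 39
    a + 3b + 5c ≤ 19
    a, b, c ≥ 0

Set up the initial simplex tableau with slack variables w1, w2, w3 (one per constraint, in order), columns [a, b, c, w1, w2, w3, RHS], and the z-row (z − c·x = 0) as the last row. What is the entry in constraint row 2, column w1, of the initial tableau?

0

Slack w1 belongs to constraint 1; its column is the unit vector e_1, so the entry in row 2 is 0.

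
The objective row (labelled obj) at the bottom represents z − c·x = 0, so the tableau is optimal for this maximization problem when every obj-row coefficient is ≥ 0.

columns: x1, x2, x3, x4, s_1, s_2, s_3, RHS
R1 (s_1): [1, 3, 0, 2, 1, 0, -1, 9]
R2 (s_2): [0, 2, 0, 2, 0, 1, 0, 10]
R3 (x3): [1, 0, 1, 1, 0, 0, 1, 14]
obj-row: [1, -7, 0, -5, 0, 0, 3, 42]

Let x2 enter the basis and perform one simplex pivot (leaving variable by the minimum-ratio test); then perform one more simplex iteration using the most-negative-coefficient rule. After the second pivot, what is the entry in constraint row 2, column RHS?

1

Ratio test on column x2 — row 1: 9/3 = 3; row 2: 10/2 = 5; row 3: entry 0 ≤ 0. Minimum is 3 at row 1 (s_1 leaves); pivot element 3.
Divide row 1 by 3; eliminate column x2 from the other rows.
Second iteration: most negative obj-row entry is -1/3 in column x4, so x4 enters.
Ratio test on column x4 — row 1: 3/(2/3) = 9/2; row 2: 4/(2/3) = 6; row 3: 14/1 = 14. Minimum is 9/2 at row 1 (x2 leaves); pivot element 2/3.
Divide row 1 by 2/3; eliminate column x4 from the other rows.
After both pivots, the entry at constraint row 2, column RHS is 1.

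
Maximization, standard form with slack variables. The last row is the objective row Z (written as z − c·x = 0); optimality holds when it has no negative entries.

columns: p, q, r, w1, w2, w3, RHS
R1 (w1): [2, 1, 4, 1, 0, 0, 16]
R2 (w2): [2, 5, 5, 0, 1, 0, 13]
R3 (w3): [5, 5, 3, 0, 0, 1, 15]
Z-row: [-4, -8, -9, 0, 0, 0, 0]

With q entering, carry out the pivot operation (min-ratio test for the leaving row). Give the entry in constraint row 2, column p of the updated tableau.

Ratio test on column q — row 1: 16/1 = 16; row 2: 13/5 = 13/5; row 3: 15/5 = 3. Minimum is 13/5 at row 2 (w2 leaves); pivot element 5.
Divide row 2 by 5; eliminate column q from the other rows.
In the new row 2, the p entry is the old entry divided by the pivot: 2/5 = 2/5.

2/5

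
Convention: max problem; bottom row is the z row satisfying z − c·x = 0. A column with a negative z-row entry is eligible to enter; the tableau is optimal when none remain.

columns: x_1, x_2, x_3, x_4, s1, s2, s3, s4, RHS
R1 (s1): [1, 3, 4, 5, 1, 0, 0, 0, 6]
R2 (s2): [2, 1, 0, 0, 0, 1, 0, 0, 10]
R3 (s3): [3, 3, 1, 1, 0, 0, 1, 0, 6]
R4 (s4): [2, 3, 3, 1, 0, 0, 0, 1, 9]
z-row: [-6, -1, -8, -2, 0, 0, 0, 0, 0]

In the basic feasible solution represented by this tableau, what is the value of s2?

s2 is basic (row 2); its value is the RHS of that row, 10.

10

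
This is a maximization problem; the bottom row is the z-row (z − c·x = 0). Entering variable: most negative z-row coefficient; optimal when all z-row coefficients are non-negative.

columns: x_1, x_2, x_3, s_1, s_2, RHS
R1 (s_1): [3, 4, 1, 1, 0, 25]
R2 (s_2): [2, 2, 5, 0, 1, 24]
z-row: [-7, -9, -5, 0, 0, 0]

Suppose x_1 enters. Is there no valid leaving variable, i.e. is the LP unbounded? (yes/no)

Column x_1 has positive entries in row(s) 1, 2, so the ratio test bounds it — not unbounded.

no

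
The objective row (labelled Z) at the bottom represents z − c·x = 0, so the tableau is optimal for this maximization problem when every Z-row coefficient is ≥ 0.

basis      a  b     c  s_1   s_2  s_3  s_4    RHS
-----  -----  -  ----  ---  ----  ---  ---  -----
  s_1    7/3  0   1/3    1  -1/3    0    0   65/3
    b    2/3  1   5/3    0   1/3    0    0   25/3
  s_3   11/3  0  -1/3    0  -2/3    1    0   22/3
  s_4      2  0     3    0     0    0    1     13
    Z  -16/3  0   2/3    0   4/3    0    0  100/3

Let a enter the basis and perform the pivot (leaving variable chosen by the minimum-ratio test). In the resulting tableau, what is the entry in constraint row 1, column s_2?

Ratio test on column a — row 1: (65/3)/(7/3) = 65/7; row 2: (25/3)/(2/3) = 25/2; row 3: (22/3)/(11/3) = 2; row 4: 13/2 = 13/2. Minimum is 2 at row 3 (s_3 leaves); pivot element 11/3.
Divide row 3 by 11/3; eliminate column a from the other rows.
Row 1 update in column s_2: -1/3 − (7/3)·(-2/11) = 1/11.

1/11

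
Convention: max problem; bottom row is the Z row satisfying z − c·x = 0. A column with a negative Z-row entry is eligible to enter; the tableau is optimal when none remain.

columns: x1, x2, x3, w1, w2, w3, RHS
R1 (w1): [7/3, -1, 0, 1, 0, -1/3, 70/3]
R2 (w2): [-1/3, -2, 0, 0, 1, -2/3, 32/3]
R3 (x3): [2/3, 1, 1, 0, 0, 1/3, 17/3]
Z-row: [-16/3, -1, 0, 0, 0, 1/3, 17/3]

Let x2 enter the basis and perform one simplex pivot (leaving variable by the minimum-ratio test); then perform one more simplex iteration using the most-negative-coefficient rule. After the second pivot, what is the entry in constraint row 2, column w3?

-1/2

Ratio test on column x2 — row 1: entry -1 ≤ 0; row 2: entry -2 ≤ 0; row 3: (17/3)/1 = 17/3. Minimum is 17/3 at row 3 (x3 leaves); pivot element 1.
Divide row 3 by 1; eliminate column x2 from the other rows.
Second iteration: most negative Z-row entry is -14/3 in column x1, so x1 enters.
Ratio test on column x1 — row 1: 29/3 = 29/3; row 2: 22/1 = 22; row 3: (17/3)/(2/3) = 17/2. Minimum is 17/2 at row 3 (x2 leaves); pivot element 2/3.
Divide row 3 by 2/3; eliminate column x1 from the other rows.
After both pivots, the entry at constraint row 2, column w3 is -1/2.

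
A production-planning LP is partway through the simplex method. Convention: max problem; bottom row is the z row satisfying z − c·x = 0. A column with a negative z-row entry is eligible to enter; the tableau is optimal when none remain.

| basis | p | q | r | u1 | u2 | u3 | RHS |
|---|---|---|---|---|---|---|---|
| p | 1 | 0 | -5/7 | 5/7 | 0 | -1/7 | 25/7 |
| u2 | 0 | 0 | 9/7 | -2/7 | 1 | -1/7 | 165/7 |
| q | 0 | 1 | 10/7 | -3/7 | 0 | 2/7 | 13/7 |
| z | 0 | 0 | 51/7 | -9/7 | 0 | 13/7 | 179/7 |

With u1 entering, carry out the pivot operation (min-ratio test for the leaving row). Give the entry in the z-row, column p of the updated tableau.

9/5

Ratio test on column u1 — row 1: (25/7)/(5/7) = 5; row 2: entry -2/7 ≤ 0; row 3: entry -3/7 ≤ 0. Minimum is 5 at row 1 (p leaves); pivot element 5/7.
Divide row 1 by 5/7; eliminate column u1 from the other rows.
z-row update in column p: 0 − (-9/7)·(7/5) = 9/5.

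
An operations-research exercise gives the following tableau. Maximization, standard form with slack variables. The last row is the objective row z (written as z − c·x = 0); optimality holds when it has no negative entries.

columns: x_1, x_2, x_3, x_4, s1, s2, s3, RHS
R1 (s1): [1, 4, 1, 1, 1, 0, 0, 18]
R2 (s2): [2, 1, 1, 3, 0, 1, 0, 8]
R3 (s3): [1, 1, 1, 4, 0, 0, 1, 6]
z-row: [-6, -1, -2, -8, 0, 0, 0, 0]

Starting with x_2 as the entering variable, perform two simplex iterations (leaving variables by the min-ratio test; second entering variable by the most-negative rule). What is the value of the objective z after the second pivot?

Ratio test on column x_2 — row 1: 18/4 = 9/2; row 2: 8/1 = 8; row 3: 6/1 = 6. Minimum is 9/2 at row 1 (s1 leaves); pivot element 4.
Pivot on row 1; the z-row RHS becomes 0 − (-1)·(9/2) = 9/2.
Next entering variable (most negative z-row entry -31/4): x_4.
Ratio test on column x_4 — row 1: (9/2)/(1/4) = 18; row 2: (7/2)/(11/4) = 14/11; row 3: (3/2)/(15/4) = 2/5. Minimum is 2/5 at row 3 (s3 leaves); pivot element 15/4.
After the second pivot the z-row RHS is 9/2 − (-31/4)·(2/5) = 38/5.

38/5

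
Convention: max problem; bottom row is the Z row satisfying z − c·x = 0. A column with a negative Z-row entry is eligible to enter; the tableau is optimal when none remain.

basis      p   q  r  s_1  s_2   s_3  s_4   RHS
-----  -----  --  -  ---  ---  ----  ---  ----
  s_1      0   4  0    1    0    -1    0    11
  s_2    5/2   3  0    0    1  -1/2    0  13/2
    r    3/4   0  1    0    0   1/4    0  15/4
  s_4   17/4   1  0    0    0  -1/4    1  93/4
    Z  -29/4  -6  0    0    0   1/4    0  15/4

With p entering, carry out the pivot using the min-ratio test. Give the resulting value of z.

Ratio test on column p — row 1: entry 0 ≤ 0; row 2: (13/2)/(5/2) = 13/5; row 3: (15/4)/(3/4) = 5; row 4: (93/4)/(17/4) = 93/17. Minimum is 13/5 at row 2 (s_2 leaves); pivot element 5/2.
Pivot on row 2; the Z-row RHS becomes 15/4 − (-29/4)·(13/5) = 113/5.

113/5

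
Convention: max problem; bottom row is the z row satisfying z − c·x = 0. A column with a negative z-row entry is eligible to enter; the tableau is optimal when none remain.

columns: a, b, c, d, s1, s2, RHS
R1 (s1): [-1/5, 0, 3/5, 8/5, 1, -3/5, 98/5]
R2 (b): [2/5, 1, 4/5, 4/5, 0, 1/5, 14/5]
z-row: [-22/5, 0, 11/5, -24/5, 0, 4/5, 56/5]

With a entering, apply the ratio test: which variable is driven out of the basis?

b

Column a entries and ratios — s1: -1/5 ≤ 0, skip; b: (14/5)/(2/5) = 7.
Smallest ratio is 7 in the row of b, so b leaves.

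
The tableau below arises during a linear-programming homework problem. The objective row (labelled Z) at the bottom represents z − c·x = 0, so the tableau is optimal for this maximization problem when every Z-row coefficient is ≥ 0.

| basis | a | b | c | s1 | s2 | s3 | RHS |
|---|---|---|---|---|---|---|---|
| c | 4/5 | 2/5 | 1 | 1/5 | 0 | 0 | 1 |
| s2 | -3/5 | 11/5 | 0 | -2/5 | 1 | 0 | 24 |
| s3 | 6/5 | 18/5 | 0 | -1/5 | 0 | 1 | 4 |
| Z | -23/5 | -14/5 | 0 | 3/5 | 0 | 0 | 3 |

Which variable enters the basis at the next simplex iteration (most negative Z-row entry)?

a

Negative Z-row entries: a: -23/5, b: -14/5.
The most negative is -23/5 in column a, so a enters.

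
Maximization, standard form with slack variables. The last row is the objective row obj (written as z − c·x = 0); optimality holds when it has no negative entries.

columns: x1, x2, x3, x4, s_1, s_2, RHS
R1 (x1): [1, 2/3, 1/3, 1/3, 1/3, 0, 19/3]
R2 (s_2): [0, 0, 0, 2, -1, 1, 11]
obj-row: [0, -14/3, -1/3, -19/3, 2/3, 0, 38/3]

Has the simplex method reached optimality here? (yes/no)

The obj-row has a negative entry -19/3 in column x4, so it is not optimal.

no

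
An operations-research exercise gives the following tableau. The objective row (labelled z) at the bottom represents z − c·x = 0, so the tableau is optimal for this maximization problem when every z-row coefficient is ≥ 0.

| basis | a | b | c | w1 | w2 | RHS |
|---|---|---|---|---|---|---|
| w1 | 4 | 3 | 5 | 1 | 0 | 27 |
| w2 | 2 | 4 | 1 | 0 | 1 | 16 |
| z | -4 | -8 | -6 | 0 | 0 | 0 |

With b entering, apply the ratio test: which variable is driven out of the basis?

Column b entries and ratios — w1: 27/3 = 9; w2: 16/4 = 4.
Smallest ratio is 4 in the row of w2, so w2 leaves.

w2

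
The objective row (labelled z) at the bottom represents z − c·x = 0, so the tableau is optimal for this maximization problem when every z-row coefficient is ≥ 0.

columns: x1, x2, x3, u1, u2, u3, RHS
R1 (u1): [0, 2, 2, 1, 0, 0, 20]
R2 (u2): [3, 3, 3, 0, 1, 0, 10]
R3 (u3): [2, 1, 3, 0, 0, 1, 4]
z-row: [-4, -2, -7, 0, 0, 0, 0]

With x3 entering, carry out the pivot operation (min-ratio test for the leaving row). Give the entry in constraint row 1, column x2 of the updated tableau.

Ratio test on column x3 — row 1: 20/2 = 10; row 2: 10/3 = 10/3; row 3: 4/3 = 4/3. Minimum is 4/3 at row 3 (u3 leaves); pivot element 3.
Divide row 3 by 3; eliminate column x3 from the other rows.
Row 1 update in column x2: 2 − 2·(1/3) = 4/3.

4/3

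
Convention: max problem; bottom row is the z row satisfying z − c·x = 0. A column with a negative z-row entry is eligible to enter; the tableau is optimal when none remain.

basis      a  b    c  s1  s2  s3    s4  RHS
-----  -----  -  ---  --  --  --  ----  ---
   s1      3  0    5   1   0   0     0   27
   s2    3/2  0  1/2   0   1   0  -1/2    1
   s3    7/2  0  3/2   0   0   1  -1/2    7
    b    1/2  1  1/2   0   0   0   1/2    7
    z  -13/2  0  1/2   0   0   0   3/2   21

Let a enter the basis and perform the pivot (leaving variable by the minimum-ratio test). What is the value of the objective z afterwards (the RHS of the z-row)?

Ratio test on column a — row 1: 27/3 = 9; row 2: 1/(3/2) = 2/3; row 3: 7/(7/2) = 2; row 4: 7/(1/2) = 14. Minimum is 2/3 at row 2 (s2 leaves); pivot element 3/2.
Pivot on row 2; the z-row RHS becomes 21 − (-13/2)·(2/3) = 76/3.

76/3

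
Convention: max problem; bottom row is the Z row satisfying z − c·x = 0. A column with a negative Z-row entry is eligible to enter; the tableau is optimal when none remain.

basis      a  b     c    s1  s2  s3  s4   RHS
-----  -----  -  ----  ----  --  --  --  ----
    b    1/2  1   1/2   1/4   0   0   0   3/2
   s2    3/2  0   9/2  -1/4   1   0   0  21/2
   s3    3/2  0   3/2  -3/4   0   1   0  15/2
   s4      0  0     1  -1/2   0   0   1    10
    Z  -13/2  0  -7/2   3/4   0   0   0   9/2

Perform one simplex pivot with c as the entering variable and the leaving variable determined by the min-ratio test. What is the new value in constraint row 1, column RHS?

Ratio test on column c — row 1: (3/2)/(1/2) = 3; row 2: (21/2)/(9/2) = 7/3; row 3: (15/2)/(3/2) = 5; row 4: 10/1 = 10. Minimum is 7/3 at row 2 (s2 leaves); pivot element 9/2.
Divide row 2 by 9/2; eliminate column c from the other rows.
Row 1 update in column RHS: 3/2 − (1/2)·(7/3) = 1/3.

1/3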